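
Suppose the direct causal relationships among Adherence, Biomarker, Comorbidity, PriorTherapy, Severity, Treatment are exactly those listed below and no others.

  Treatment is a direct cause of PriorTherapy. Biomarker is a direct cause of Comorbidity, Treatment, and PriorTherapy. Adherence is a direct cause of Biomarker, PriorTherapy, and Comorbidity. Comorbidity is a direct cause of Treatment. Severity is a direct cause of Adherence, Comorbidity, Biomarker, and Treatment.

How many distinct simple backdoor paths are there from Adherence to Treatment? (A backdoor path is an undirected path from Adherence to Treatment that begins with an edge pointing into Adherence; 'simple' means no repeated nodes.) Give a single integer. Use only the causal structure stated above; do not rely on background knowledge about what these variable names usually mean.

7

A backdoor path from Adherence to Treatment is any simple undirected path whose first edge points into Adherence (i.e. leaves Adherence via a parent).
Parents of Adherence: {Severity}.
Enumerating:
  P1: Adherence <- Severity -> Biomarker -> Comorbidity -> Treatment
  P2: Adherence <- Severity -> Biomarker -> Treatment
  P3: Adherence <- Severity -> Biomarker -> PriorTherapy <- Treatment
  P4: Adherence <- Severity -> Comorbidity <- Biomarker -> Treatment
  P5: Adherence <- Severity -> Comorbidity <- Biomarker -> PriorTherapy <- Treatment
  P6: Adherence <- Severity -> Comorbidity -> Treatment
  P7: Adherence <- Severity -> Treatment
That exhausts the simple backdoor paths. Count: 7.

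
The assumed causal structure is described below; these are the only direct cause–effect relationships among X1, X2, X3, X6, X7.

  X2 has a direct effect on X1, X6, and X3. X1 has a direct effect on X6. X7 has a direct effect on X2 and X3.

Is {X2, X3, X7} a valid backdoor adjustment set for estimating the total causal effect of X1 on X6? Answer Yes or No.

Backdoor paths from X1 to X6 (paths whose first edge points into X1):
  P1: X1 <- X2 -> X6
Condition 1 (no descendant of X1 in the set): holds — descendants of X1 are {X6}; none are in {X2, X3, X7}.
Condition 2 (every backdoor path blocked by {X2, X3, X7}):
  P1: blocked at fork node X2 ∈ conditioning set.
{X2, X3, X7} satisfies the backdoor criterion.

Yes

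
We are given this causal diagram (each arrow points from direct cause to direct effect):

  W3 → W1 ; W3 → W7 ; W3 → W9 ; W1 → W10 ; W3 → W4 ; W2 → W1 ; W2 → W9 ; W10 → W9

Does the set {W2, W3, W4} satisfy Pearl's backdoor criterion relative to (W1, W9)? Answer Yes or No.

Yes

Backdoor paths from W1 to W9 (paths whose first edge points into W1):
  P1: W1 <- W2 -> W9
  P2: W1 <- W3 -> W9
Condition 1 (no descendant of W1 in the set): holds — descendants of W1 are {W10, W9}; none are in {W2, W3, W4}.
Condition 2 (every backdoor path blocked by {W2, W3, W4}):
  P1: blocked at fork node W2 ∈ conditioning set.
  P2: blocked at fork node W3 ∈ conditioning set.
{W2, W3, W4} satisfies the backdoor criterion.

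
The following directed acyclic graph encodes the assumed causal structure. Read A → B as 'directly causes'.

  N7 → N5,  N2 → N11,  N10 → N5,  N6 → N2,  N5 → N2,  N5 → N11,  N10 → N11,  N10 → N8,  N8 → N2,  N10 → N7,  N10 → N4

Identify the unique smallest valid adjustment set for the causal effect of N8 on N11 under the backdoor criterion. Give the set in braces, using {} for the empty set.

{N10}

Variables eligible for adjustment (non-descendants of N8, excluding N8 and N11): {N10, N4, N5, N6, N7}.
Backdoor paths from N8 to N11:
  P1: N8 <- N10 -> N7 -> N5 -> N2 -> N11
  P2: N8 <- N10 -> N7 -> N5 -> N11
  P3: N8 <- N10 -> N5 -> N2 -> N11
  P4: N8 <- N10 -> N5 -> N11
  P5: N8 <- N10 -> N11
The empty set is not sufficient: P1 (N8 <- N10 -> N7 -> N5 -> N2 -> N11) has no collider blocking it and no conditioned non-collider, so it is open.
Try {N10}:
  P1: blocked at fork node N10 ∈ conditioning set.
  P2: blocked at fork node N10 ∈ conditioning set.
  P3: blocked at fork node N10 ∈ conditioning set.
  P4: blocked at fork node N10 ∈ conditioning set.
  P5: blocked at fork node N10 ∈ conditioning set.
{N10} contains no descendant of N8 and blocks every backdoor path.
No other singleton works — e.g. {N6} leaves P1 open — so {N10} is the unique smallest valid adjustment set.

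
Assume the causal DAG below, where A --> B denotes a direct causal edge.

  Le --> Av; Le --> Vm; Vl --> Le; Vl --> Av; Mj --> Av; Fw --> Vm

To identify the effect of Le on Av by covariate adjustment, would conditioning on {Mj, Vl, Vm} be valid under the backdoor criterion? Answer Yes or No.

Backdoor paths from Le to Av (paths whose first edge points into Le):
  P1: Le <- Vl -> Av
Condition 1 (no descendant of Le in the set): FAILS — Vm is a descendant of Le.
Condition 2 (every backdoor path blocked by {Mj, Vl, Vm}):
  P1: blocked at fork node Vl ∈ conditioning set.
{Mj, Vl, Vm} does not satisfy the backdoor criterion.

No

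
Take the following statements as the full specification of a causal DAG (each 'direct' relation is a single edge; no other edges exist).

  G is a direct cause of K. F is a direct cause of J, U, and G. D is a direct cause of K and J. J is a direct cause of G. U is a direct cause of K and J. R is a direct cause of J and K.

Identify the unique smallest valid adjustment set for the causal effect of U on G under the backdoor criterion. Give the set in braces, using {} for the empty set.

{F}

Variables eligible for adjustment (non-descendants of U, excluding U and G): {D, F, R}.
Backdoor paths from U to G:
  P1: U <- F -> J <- D -> K <- G
  P2: U <- F -> J <- R -> K <- G
  P3: U <- F -> J -> G
  P4: U <- F -> G
The empty set is not sufficient: P3 (U <- F -> J -> G) has no collider blocking it and no conditioned non-collider, so it is open.
Try {F}:
  P1: blocked at fork node F ∈ conditioning set.
  P2: blocked at fork node F ∈ conditioning set.
  P3: blocked at fork node F ∈ conditioning set.
  P4: blocked at fork node F ∈ conditioning set.
{F} contains no descendant of U and blocks every backdoor path.
No other singleton works — e.g. {D} leaves P3 open — so {F} is the unique smallest valid adjustment set.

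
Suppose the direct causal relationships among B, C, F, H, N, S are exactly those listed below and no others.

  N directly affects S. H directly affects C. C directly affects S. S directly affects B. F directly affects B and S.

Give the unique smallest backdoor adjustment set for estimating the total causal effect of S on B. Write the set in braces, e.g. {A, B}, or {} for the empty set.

Variables eligible for adjustment (non-descendants of S, excluding S and B): {C, F, H, N}.
Backdoor paths from S to B:
  P1: S <- F -> B
The empty set is not sufficient: P1 (S <- F -> B) has no collider blocking it and no conditioned non-collider, so it is open.
Try {F}:
  P1: blocked at fork node F ∈ conditioning set.
{F} contains no descendant of S and blocks every backdoor path.
No other singleton works — e.g. {N} leaves P1 open — so {F} is the unique smallest valid adjustment set.

{F}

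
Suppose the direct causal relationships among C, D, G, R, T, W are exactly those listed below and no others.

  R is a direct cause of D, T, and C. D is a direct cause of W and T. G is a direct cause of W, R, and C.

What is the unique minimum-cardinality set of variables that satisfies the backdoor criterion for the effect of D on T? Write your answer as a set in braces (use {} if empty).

{R}

Variables eligible for adjustment (non-descendants of D, excluding D and T): {C, G, R}.
Backdoor paths from D to T:
  P1: D <- R -> T
The empty set is not sufficient: P1 (D <- R -> T) has no collider blocking it and no conditioned non-collider, so it is open.
Try {R}:
  P1: blocked at fork node R ∈ conditioning set.
{R} contains no descendant of D and blocks every backdoor path.
No other singleton works — e.g. {G} leaves P1 open — so {R} is the unique smallest valid adjustment set.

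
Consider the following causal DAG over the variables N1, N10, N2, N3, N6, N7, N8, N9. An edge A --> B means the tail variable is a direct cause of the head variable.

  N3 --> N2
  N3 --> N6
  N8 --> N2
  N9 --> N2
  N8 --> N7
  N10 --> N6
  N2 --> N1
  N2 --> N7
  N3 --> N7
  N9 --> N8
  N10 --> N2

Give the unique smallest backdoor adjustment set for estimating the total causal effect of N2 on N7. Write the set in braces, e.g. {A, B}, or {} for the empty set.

{N3, N8}

Variables eligible for adjustment (non-descendants of N2, excluding N2 and N7): {N10, N3, N6, N8, N9}.
Backdoor paths from N2 to N7:
  P1: N2 <- N10 -> N6 <- N3 -> N7
  P2: N2 <- N9 -> N8 -> N7
  P3: N2 <- N3 -> N7
  P4: N2 <- N8 -> N7
The empty set is not sufficient: P2 (N2 <- N9 -> N8 -> N7) has no collider blocking it and no conditioned non-collider, so it is open.
Try {N3, N8}:
  P1: blocked at collider N6 (neither it nor any descendant is in the conditioning set).
  P2: blocked at chain node N8 ∈ conditioning set.
  P3: blocked at fork node N3 ∈ conditioning set.
  P4: blocked at fork node N8 ∈ conditioning set.
{N3, N8} contains no descendant of N2 and blocks every backdoor path.
Every element of {N3, N8} is needed (dropping N3 leaves P3 open; dropping N8 leaves P2 open), so no proper subset is valid.
Among all size-2 subsets of the eligible variables, only {N3, N8} blocks every backdoor path, so it is the unique smallest valid adjustment set.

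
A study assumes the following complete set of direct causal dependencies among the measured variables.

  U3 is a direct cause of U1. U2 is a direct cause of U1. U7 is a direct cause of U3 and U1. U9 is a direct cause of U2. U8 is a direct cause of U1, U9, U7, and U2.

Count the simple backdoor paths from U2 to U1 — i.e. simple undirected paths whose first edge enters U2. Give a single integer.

6

A backdoor path from U2 to U1 is any simple undirected path whose first edge points into U2 (i.e. leaves U2 via a parent).
Parents of U2: {U8, U9}.
Enumerating:
  P1: U2 <- U8 -> U7 -> U3 -> U1
  P2: U2 <- U8 -> U7 -> U1
  P3: U2 <- U8 -> U1
  P4: U2 <- U9 <- U8 -> U7 -> U3 -> U1
  P5: U2 <- U9 <- U8 -> U7 -> U1
  P6: U2 <- U9 <- U8 -> U1
That exhausts the simple backdoor paths. Count: 6.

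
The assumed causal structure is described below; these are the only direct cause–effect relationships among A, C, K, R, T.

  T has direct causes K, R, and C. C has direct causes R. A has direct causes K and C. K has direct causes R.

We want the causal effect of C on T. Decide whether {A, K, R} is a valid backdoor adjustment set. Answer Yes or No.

No

Backdoor paths from C to T (paths whose first edge points into C):
  P1: C <- R -> K -> T
  P2: C <- R -> T
Condition 1 (no descendant of C in the set): FAILS — A is a descendant of C.
Condition 2 (every backdoor path blocked by {A, K, R}):
  P1: blocked at fork node R ∈ conditioning set.
  P2: blocked at fork node R ∈ conditioning set.
{A, K, R} does not satisfy the backdoor criterion.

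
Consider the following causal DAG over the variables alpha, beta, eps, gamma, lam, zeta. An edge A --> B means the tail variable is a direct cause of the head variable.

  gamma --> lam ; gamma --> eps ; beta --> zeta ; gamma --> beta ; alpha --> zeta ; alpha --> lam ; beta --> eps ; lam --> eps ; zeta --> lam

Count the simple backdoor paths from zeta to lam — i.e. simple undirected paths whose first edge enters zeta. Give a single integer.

A backdoor path from zeta to lam is any simple undirected path whose first edge points into zeta (i.e. leaves zeta via a parent).
Parents of zeta: {alpha, beta}.
Enumerating:
  P1: zeta <- beta <- gamma -> lam
  P2: zeta <- beta <- gamma -> eps <- lam
  P3: zeta <- beta -> eps <- gamma -> lam
  P4: zeta <- beta -> eps <- lam
  P5: zeta <- alpha -> lam
That exhausts the simple backdoor paths. Count: 5.

5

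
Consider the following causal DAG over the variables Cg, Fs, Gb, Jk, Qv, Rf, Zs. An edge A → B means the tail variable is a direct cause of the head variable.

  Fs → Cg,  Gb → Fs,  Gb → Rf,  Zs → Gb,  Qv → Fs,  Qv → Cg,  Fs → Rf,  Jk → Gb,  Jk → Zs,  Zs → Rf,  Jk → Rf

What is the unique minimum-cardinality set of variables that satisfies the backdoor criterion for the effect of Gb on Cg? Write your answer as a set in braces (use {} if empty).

Variables eligible for adjustment (non-descendants of Gb, excluding Gb and Cg): {Jk, Qv, Zs}.
Backdoor paths from Gb to Cg:
  P1: Gb <- Jk -> Zs -> Rf <- Fs <- Qv -> Cg
  P2: Gb <- Jk -> Zs -> Rf <- Fs -> Cg
  P3: Gb <- Jk -> Rf <- Fs <- Qv -> Cg
  P4: Gb <- Jk -> Rf <- Fs -> Cg
  P5: Gb <- Zs <- Jk -> Rf <- Fs <- Qv -> Cg
  P6: Gb <- Zs <- Jk -> Rf <- Fs -> Cg
  P7: Gb <- Zs -> Rf <- Fs <- Qv -> Cg
  P8: Gb <- Zs -> Rf <- Fs -> Cg
Each backdoor path contains an unconditioned collider, so every path is already blocked with the empty conditioning set:
  P1: blocked at collider Rf (neither it nor any descendant is in the conditioning set).
  P2: blocked at collider Rf (neither it nor any descendant is in the conditioning set).
  P3: blocked at collider Rf (neither it nor any descendant is in the conditioning set).
  P4: blocked at collider Rf (neither it nor any descendant is in the conditioning set).
  P5: blocked at collider Rf (neither it nor any descendant is in the conditioning set).
  P6: blocked at collider Rf (neither it nor any descendant is in the conditioning set).
  P7: blocked at collider Rf (neither it nor any descendant is in the conditioning set).
  P8: blocked at collider Rf (neither it nor any descendant is in the conditioning set).
The empty set is therefore the unique smallest valid set.

{}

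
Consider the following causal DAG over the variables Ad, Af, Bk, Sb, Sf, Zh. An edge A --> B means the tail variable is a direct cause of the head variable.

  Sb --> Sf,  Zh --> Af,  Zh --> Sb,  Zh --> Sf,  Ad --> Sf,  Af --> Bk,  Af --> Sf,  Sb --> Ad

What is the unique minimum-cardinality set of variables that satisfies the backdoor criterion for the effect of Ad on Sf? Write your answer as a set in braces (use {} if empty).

Variables eligible for adjustment (non-descendants of Ad, excluding Ad and Sf): {Af, Bk, Sb, Zh}.
Backdoor paths from Ad to Sf:
  P1: Ad <- Sb <- Zh -> Af -> Sf
  P2: Ad <- Sb <- Zh -> Sf
  P3: Ad <- Sb -> Sf
The empty set is not sufficient: P1 (Ad <- Sb <- Zh -> Af -> Sf) has no collider blocking it and no conditioned non-collider, so it is open.
Try {Sb}:
  P1: blocked at chain node Sb ∈ conditioning set.
  P2: blocked at chain node Sb ∈ conditioning set.
  P3: blocked at fork node Sb ∈ conditioning set.
{Sb} contains no descendant of Ad and blocks every backdoor path.
No other singleton works — e.g. {Zh} leaves P3 open — so {Sb} is the unique smallest valid adjustment set.

{Sb}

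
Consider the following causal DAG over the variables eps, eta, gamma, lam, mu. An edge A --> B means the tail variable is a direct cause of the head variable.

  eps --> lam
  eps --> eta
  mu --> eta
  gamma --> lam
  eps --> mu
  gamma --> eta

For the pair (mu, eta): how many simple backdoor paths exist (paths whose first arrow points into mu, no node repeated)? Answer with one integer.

2

A backdoor path from mu to eta is any simple undirected path whose first edge points into mu (i.e. leaves mu via a parent).
Parents of mu: {eps}.
Enumerating:
  P1: mu <- eps -> lam <- gamma -> eta
  P2: mu <- eps -> eta
That exhausts the simple backdoor paths. Count: 2.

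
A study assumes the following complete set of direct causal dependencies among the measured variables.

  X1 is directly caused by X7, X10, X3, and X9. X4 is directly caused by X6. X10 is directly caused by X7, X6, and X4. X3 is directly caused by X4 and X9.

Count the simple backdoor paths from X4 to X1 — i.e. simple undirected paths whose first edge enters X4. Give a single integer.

2

A backdoor path from X4 to X1 is any simple undirected path whose first edge points into X4 (i.e. leaves X4 via a parent).
Parents of X4: {X6}.
Enumerating:
  P1: X4 <- X6 -> X10 <- X7 -> X1
  P2: X4 <- X6 -> X10 -> X1
That exhausts the simple backdoor paths. Count: 2.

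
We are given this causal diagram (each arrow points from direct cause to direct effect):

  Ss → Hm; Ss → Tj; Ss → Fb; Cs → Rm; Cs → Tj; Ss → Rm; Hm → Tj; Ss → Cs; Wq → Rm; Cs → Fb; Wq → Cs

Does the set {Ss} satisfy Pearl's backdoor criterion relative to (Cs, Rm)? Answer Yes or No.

No

Backdoor paths from Cs to Rm (paths whose first edge points into Cs):
  P1: Cs <- Ss -> Rm
  P2: Cs <- Wq -> Rm
Condition 1 (no descendant of Cs in the set): holds — descendants of Cs are {Fb, Rm, Tj}; none are in {Ss}.
Condition 2 (every backdoor path blocked by {Ss}):
  P1: blocked at fork node Ss ∈ conditioning set.
  P2: open — no interior node is in the conditioning set.
{Ss} does not satisfy the backdoor criterion.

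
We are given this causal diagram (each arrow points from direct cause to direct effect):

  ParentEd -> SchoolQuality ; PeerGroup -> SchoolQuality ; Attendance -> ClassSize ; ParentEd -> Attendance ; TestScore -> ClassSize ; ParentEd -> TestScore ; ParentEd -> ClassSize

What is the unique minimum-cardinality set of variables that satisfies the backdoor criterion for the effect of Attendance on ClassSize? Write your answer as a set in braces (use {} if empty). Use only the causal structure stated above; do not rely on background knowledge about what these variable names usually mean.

Variables eligible for adjustment (non-descendants of Attendance, excluding Attendance and ClassSize): {ParentEd, PeerGroup, SchoolQuality, TestScore}.
Backdoor paths from Attendance to ClassSize:
  P1: Attendance <- ParentEd -> TestScore -> ClassSize
  P2: Attendance <- ParentEd -> ClassSize
The empty set is not sufficient: P1 (Attendance <- ParentEd -> TestScore -> ClassSize) has no collider blocking it and no conditioned non-collider, so it is open.
Try {ParentEd}:
  P1: blocked at fork node ParentEd ∈ conditioning set.
  P2: blocked at fork node ParentEd ∈ conditioning set.
{ParentEd} contains no descendant of Attendance and blocks every backdoor path.
No other singleton works — e.g. {TestScore} leaves P2 open — so {ParentEd} is the unique smallest valid adjustment set.

{ParentEd}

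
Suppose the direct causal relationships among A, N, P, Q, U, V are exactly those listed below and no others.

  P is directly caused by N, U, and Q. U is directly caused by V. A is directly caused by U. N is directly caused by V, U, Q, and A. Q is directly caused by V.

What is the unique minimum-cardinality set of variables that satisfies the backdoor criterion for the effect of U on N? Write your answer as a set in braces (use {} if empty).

{V}

Variables eligible for adjustment (non-descendants of U, excluding U and N): {Q, V}.
Backdoor paths from U to N:
  P1: U <- V -> Q -> N
  P2: U <- V -> Q -> P <- N
  P3: U <- V -> N
The empty set is not sufficient: P1 (U <- V -> Q -> N) has no collider blocking it and no conditioned non-collider, so it is open.
Try {V}:
  P1: blocked at fork node V ∈ conditioning set.
  P2: blocked at fork node V ∈ conditioning set.
  P3: blocked at fork node V ∈ conditioning set.
{V} contains no descendant of U and blocks every backdoor path.
No other singleton works — e.g. {Q} leaves P3 open — so {V} is the unique smallest valid adjustment set.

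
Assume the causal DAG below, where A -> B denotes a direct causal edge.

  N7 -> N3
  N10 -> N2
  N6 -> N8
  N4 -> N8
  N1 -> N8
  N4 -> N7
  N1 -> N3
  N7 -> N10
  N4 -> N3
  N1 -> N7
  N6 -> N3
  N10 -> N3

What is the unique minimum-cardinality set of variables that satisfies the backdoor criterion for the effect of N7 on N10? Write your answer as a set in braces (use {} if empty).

{}

Variables eligible for adjustment (non-descendants of N7, excluding N7 and N10): {N1, N4, N6, N8}.
Backdoor paths from N7 to N10:
  P1: N7 <- N1 -> N8 <- N4 -> N3 <- N10
  P2: N7 <- N1 -> N8 <- N6 -> N3 <- N10
  P3: N7 <- N1 -> N3 <- N10
  P4: N7 <- N4 -> N8 <- N1 -> N3 <- N10
  P5: N7 <- N4 -> N8 <- N6 -> N3 <- N10
  P6: N7 <- N4 -> N3 <- N10
Each backdoor path contains an unconditioned collider, so every path is already blocked with the empty conditioning set:
  P1: blocked at collider N8 (neither it nor any descendant is in the conditioning set).
  P2: blocked at collider N8 (neither it nor any descendant is in the conditioning set).
  P3: blocked at collider N3 (neither it nor any descendant is in the conditioning set).
  P4: blocked at collider N8 (neither it nor any descendant is in the conditioning set).
  P5: blocked at collider N8 (neither it nor any descendant is in the conditioning set).
  P6: blocked at collider N3 (neither it nor any descendant is in the conditioning set).
The empty set is therefore the unique smallest valid set.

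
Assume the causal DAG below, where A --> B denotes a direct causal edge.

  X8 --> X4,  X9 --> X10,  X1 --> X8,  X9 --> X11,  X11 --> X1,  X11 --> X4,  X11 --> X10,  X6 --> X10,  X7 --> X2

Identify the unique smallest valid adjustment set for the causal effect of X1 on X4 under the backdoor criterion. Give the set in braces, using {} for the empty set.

{X11}

Variables eligible for adjustment (non-descendants of X1, excluding X1 and X4): {X10, X11, X2, X6, X7, X9}.
Backdoor paths from X1 to X4:
  P1: X1 <- X11 -> X4
The empty set is not sufficient: P1 (X1 <- X11 -> X4) has no collider blocking it and no conditioned non-collider, so it is open.
Try {X11}:
  P1: blocked at fork node X11 ∈ conditioning set.
{X11} contains no descendant of X1 and blocks every backdoor path.
No other singleton works — e.g. {X9} leaves P1 open — so {X11} is the unique smallest valid adjustment set.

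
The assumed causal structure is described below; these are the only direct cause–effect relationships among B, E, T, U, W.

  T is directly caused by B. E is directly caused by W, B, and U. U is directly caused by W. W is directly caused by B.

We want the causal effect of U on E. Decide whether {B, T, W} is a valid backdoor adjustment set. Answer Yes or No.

Backdoor paths from U to E (paths whose first edge points into U):
  P1: U <- W <- B -> E
  P2: U <- W -> E
Condition 1 (no descendant of U in the set): holds — descendants of U are {E}; none are in {B, T, W}.
Condition 2 (every backdoor path blocked by {B, T, W}):
  P1: blocked at chain node W ∈ conditioning set.
  P2: blocked at fork node W ∈ conditioning set.
{B, T, W} satisfies the backdoor criterion.

Yes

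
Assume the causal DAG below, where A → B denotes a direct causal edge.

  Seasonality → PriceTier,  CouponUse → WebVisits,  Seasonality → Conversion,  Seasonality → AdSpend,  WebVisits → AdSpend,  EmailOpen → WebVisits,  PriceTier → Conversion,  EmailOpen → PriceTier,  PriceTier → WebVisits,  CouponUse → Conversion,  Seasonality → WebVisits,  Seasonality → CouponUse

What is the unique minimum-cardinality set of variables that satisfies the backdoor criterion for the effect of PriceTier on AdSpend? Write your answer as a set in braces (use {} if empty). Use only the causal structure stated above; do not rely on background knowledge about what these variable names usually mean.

{EmailOpen, Seasonality}

Variables eligible for adjustment (non-descendants of PriceTier, excluding PriceTier and AdSpend): {CouponUse, EmailOpen, Seasonality}.
Backdoor paths from PriceTier to AdSpend:
  P1: PriceTier <- Seasonality -> CouponUse -> WebVisits -> AdSpend
  P2: PriceTier <- Seasonality -> WebVisits -> AdSpend
  P3: PriceTier <- Seasonality -> AdSpend
  P4: PriceTier <- Seasonality -> Conversion <- CouponUse -> WebVisits -> AdSpend
  P5: PriceTier <- EmailOpen -> WebVisits <- Seasonality -> AdSpend
  P6: PriceTier <- EmailOpen -> WebVisits <- CouponUse <- Seasonality -> AdSpend
  P7: PriceTier <- EmailOpen -> WebVisits <- CouponUse -> Conversion <- Seasonality -> AdSpend
  P8: PriceTier <- EmailOpen -> WebVisits -> AdSpend
The empty set is not sufficient: P1 (PriceTier <- Seasonality -> CouponUse -> WebVisits -> AdSpend) has no collider blocking it and no conditioned non-collider, so it is open.
Try {EmailOpen, Seasonality}:
  P1: blocked at fork node Seasonality ∈ conditioning set.
  P2: blocked at fork node Seasonality ∈ conditioning set.
  P3: blocked at fork node Seasonality ∈ conditioning set.
  P4: blocked at fork node Seasonality ∈ conditioning set.
  P5: blocked at fork node EmailOpen ∈ conditioning set.
  P6: blocked at fork node EmailOpen ∈ conditioning set.
  P7: blocked at fork node EmailOpen ∈ conditioning set.
  P8: blocked at fork node EmailOpen ∈ conditioning set.
{EmailOpen, Seasonality} contains no descendant of PriceTier and blocks every backdoor path.
Every element of {EmailOpen, Seasonality} is needed (dropping EmailOpen leaves P8 open; dropping Seasonality leaves P1 open), so no proper subset is valid.
Among all size-2 subsets of the eligible variables, only {EmailOpen, Seasonality} blocks every backdoor path, so it is the unique smallest valid adjustment set.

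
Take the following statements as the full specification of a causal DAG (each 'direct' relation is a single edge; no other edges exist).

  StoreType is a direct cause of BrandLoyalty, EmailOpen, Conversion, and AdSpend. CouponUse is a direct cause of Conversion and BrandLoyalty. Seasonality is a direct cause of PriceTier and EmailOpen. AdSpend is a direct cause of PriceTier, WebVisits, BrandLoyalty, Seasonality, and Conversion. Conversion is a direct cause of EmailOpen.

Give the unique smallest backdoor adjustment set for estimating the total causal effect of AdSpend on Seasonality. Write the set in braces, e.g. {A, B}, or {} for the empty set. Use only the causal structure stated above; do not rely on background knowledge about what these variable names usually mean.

{}

Variables eligible for adjustment (non-descendants of AdSpend, excluding AdSpend and Seasonality): {CouponUse, StoreType}.
Backdoor paths from AdSpend to Seasonality:
  P1: AdSpend <- StoreType -> BrandLoyalty <- CouponUse -> Conversion -> EmailOpen <- Seasonality
  P2: AdSpend <- StoreType -> Conversion -> EmailOpen <- Seasonality
  P3: AdSpend <- StoreType -> EmailOpen <- Seasonality
Each backdoor path contains an unconditioned collider, so every path is already blocked with the empty conditioning set:
  P1: blocked at collider BrandLoyalty (neither it nor any descendant is in the conditioning set).
  P2: blocked at collider EmailOpen (neither it nor any descendant is in the conditioning set).
  P3: blocked at collider EmailOpen (neither it nor any descendant is in the conditioning set).
The empty set is therefore the unique smallest valid set.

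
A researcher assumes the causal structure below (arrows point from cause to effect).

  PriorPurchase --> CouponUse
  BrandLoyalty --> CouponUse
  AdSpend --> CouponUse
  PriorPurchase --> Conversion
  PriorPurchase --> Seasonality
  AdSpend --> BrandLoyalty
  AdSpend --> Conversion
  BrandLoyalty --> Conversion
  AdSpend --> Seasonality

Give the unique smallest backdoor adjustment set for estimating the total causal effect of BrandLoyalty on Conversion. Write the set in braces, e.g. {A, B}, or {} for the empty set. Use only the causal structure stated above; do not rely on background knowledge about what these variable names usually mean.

Variables eligible for adjustment (non-descendants of BrandLoyalty, excluding BrandLoyalty and Conversion): {AdSpend, PriorPurchase, Seasonality}.
Backdoor paths from BrandLoyalty to Conversion:
  P1: BrandLoyalty <- AdSpend -> Seasonality <- PriorPurchase -> Conversion
  P2: BrandLoyalty <- AdSpend -> Conversion
  P3: BrandLoyalty <- AdSpend -> CouponUse <- PriorPurchase -> Conversion
The empty set is not sufficient: P2 (BrandLoyalty <- AdSpend -> Conversion) has no collider blocking it and no conditioned non-collider, so it is open.
Try {AdSpend}:
  P1: blocked at fork node AdSpend ∈ conditioning set.
  P2: blocked at fork node AdSpend ∈ conditioning set.
  P3: blocked at fork node AdSpend ∈ conditioning set.
{AdSpend} contains no descendant of BrandLoyalty and blocks every backdoor path.
No other singleton works — e.g. {PriorPurchase} leaves P2 open — so {AdSpend} is the unique smallest valid adjustment set.

{AdSpend}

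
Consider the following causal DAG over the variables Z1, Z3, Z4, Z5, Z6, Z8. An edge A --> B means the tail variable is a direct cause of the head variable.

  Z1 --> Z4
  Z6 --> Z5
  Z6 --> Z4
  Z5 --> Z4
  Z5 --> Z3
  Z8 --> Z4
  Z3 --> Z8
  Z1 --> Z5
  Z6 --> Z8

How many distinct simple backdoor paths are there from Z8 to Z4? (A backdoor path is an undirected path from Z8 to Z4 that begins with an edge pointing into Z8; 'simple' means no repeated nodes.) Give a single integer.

6

A backdoor path from Z8 to Z4 is any simple undirected path whose first edge points into Z8 (i.e. leaves Z8 via a parent).
Parents of Z8: {Z3, Z6}.
Enumerating:
  P1: Z8 <- Z6 -> Z5 <- Z1 -> Z4
  P2: Z8 <- Z6 -> Z5 -> Z4
  P3: Z8 <- Z6 -> Z4
  P4: Z8 <- Z3 <- Z5 <- Z1 -> Z4
  P5: Z8 <- Z3 <- Z5 <- Z6 -> Z4
  P6: Z8 <- Z3 <- Z5 -> Z4
That exhausts the simple backdoor paths. Count: 6.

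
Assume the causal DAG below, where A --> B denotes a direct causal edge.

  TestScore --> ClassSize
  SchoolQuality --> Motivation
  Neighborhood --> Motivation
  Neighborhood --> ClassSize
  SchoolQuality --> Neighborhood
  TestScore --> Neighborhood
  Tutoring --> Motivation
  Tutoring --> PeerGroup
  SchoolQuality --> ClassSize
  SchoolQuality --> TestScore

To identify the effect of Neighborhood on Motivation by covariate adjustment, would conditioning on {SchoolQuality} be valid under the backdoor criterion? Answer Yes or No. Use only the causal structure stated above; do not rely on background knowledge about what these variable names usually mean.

Yes

Backdoor paths from Neighborhood to Motivation (paths whose first edge points into Neighborhood):
  P1: Neighborhood <- SchoolQuality -> Motivation
  P2: Neighborhood <- TestScore <- SchoolQuality -> Motivation
  P3: Neighborhood <- TestScore -> ClassSize <- SchoolQuality -> Motivation
Condition 1 (no descendant of Neighborhood in the set): holds — descendants of Neighborhood are {ClassSize, Motivation}; none are in {SchoolQuality}.
Condition 2 (every backdoor path blocked by {SchoolQuality}):
  P1: blocked at fork node SchoolQuality ∈ conditioning set.
  P2: blocked at fork node SchoolQuality ∈ conditioning set.
  P3: blocked at collider ClassSize (neither it nor any descendant is in the conditioning set).
{SchoolQuality} satisfies the backdoor criterion.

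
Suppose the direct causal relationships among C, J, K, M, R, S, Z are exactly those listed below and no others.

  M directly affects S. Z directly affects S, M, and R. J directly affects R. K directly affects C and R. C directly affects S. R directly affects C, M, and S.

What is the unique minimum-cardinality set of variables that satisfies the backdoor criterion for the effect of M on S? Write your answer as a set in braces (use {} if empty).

Variables eligible for adjustment (non-descendants of M, excluding M and S): {C, J, K, R, Z}.
Backdoor paths from M to S:
  P1: M <- Z -> R <- K -> C -> S
  P2: M <- Z -> R -> C -> S
  P3: M <- Z -> R -> S
  P4: M <- Z -> S
  P5: M <- R <- K -> C -> S
  P6: M <- R <- Z -> S
  P7: M <- R -> C -> S
  P8: M <- R -> S
The empty set is not sufficient: P2 (M <- Z -> R -> C -> S) has no collider blocking it and no conditioned non-collider, so it is open.
Try {R, Z}:
  P1: blocked at fork node Z ∈ conditioning set.
  P2: blocked at fork node Z ∈ conditioning set.
  P3: blocked at fork node Z ∈ conditioning set.
  P4: blocked at fork node Z ∈ conditioning set.
  P5: blocked at chain node R ∈ conditioning set.
  P6: blocked at chain node R ∈ conditioning set.
  P7: blocked at fork node R ∈ conditioning set.
  P8: blocked at fork node R ∈ conditioning set.
{R, Z} contains no descendant of M and blocks every backdoor path.
Every element of {R, Z} is needed (dropping R leaves P5 open; dropping Z leaves P1 open), so no proper subset is valid.
Among all size-2 subsets of the eligible variables, only {R, Z} blocks every backdoor path, so it is the unique smallest valid adjustment set.

{R, Z}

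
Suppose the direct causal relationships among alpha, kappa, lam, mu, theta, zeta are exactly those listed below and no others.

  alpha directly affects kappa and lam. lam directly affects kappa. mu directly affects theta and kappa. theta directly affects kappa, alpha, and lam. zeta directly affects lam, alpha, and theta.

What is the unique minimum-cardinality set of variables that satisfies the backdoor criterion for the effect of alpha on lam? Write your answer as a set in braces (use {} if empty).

{theta, zeta}

Variables eligible for adjustment (non-descendants of alpha, excluding alpha and lam): {mu, theta, zeta}.
Backdoor paths from alpha to lam:
  P1: alpha <- zeta -> theta <- mu -> kappa <- lam
  P2: alpha <- zeta -> theta -> lam
  P3: alpha <- zeta -> theta -> kappa <- lam
  P4: alpha <- zeta -> lam
  P5: alpha <- theta <- mu -> kappa <- lam
  P6: alpha <- theta <- zeta -> lam
  P7: alpha <- theta -> lam
  P8: alpha <- theta -> kappa <- lam
The empty set is not sufficient: P2 (alpha <- zeta -> theta -> lam) has no collider blocking it and no conditioned non-collider, so it is open.
Try {theta, zeta}:
  P1: blocked at fork node zeta ∈ conditioning set.
  P2: blocked at fork node zeta ∈ conditioning set.
  P3: blocked at fork node zeta ∈ conditioning set.
  P4: blocked at fork node zeta ∈ conditioning set.
  P5: blocked at chain node theta ∈ conditioning set.
  P6: blocked at chain node theta ∈ conditioning set.
  P7: blocked at fork node theta ∈ conditioning set.
  P8: blocked at fork node theta ∈ conditioning set.
{theta, zeta} contains no descendant of alpha and blocks every backdoor path.
Every element of {theta, zeta} is needed (dropping theta leaves P7 open; dropping zeta leaves P4 open), so no proper subset is valid.
Among all size-2 subsets of the eligible variables, only {theta, zeta} blocks every backdoor path, so it is the unique smallest valid adjustment set.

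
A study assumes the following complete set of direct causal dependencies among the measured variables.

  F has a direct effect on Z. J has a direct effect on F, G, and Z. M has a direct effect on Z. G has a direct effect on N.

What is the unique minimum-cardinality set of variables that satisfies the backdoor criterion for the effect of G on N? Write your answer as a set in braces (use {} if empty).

Variables eligible for adjustment (non-descendants of G, excluding G and N): {F, J, M, Z}.
Backdoor paths from G to N:
  (none)
With no backdoor paths the empty set already satisfies the criterion, and it is trivially minimal.

{}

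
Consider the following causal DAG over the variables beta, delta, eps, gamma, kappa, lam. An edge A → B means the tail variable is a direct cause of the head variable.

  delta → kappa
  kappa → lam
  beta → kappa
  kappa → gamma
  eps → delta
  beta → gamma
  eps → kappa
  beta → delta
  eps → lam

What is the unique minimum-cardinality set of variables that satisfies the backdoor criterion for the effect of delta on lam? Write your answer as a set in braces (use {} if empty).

Variables eligible for adjustment (non-descendants of delta, excluding delta and lam): {beta, eps}.
Backdoor paths from delta to lam:
  P1: delta <- beta -> kappa <- eps -> lam
  P2: delta <- beta -> kappa -> lam
  P3: delta <- beta -> gamma <- kappa <- eps -> lam
  P4: delta <- beta -> gamma <- kappa -> lam
  P5: delta <- eps -> kappa -> lam
  P6: delta <- eps -> lam
The empty set is not sufficient: P2 (delta <- beta -> kappa -> lam) has no collider blocking it and no conditioned non-collider, so it is open.
Try {beta, eps}:
  P1: blocked at fork node beta ∈ conditioning set.
  P2: blocked at fork node beta ∈ conditioning set.
  P3: blocked at fork node beta ∈ conditioning set.
  P4: blocked at fork node beta ∈ conditioning set.
  P5: blocked at fork node eps ∈ conditioning set.
  P6: blocked at fork node eps ∈ conditioning set.
{beta, eps} contains no descendant of delta and blocks every backdoor path.
Every element of {beta, eps} is needed (dropping beta leaves P2 open; dropping eps leaves P5 open), so no proper subset is valid.
Among all size-2 subsets of the eligible variables, only {beta, eps} blocks every backdoor path, so it is the unique smallest valid adjustment set.

{beta, eps}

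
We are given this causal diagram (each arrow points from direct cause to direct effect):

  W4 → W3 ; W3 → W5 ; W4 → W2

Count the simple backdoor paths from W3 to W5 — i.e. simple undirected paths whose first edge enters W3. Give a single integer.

A backdoor path from W3 to W5 is any simple undirected path whose first edge points into W3 (i.e. leaves W3 via a parent).
Parents of W3: {W4}.
No simple path from any parent of W3 reaches W5 without revisiting W3, so there are no backdoor paths.

0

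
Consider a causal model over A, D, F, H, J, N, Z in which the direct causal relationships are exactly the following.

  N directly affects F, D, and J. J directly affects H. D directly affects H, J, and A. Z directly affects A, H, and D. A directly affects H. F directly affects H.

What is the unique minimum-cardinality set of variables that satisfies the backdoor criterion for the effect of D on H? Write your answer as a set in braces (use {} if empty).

Variables eligible for adjustment (non-descendants of D, excluding D and H): {F, N, Z}.
Backdoor paths from D to H:
  P1: D <- N -> F -> H
  P2: D <- N -> J -> H
  P3: D <- Z -> A -> H
  P4: D <- Z -> H
The empty set is not sufficient: P1 (D <- N -> F -> H) has no collider blocking it and no conditioned non-collider, so it is open.
Try {N, Z}:
  P1: blocked at fork node N ∈ conditioning set.
  P2: blocked at fork node N ∈ conditioning set.
  P3: blocked at fork node Z ∈ conditioning set.
  P4: blocked at fork node Z ∈ conditioning set.
{N, Z} contains no descendant of D and blocks every backdoor path.
Every element of {N, Z} is needed (dropping N leaves P1 open; dropping Z leaves P3 open), so no proper subset is valid.
Among all size-2 subsets of the eligible variables, only {N, Z} blocks every backdoor path, so it is the unique smallest valid adjustment set.

{N, Z}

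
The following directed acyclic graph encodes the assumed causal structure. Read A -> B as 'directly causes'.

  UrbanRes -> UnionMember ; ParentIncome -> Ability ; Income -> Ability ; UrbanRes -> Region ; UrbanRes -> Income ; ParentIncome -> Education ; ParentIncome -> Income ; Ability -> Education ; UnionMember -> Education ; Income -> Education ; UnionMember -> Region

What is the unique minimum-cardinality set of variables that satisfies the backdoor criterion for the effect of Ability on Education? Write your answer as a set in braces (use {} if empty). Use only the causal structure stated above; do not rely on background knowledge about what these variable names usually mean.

{Income, ParentIncome}

Variables eligible for adjustment (non-descendants of Ability, excluding Ability and Education): {Income, ParentIncome, Region, UnionMember, UrbanRes}.
Backdoor paths from Ability to Education:
  P1: Ability <- ParentIncome -> Income <- UrbanRes -> UnionMember -> Education
  P2: Ability <- ParentIncome -> Income <- UrbanRes -> Region <- UnionMember -> Education
  P3: Ability <- ParentIncome -> Income -> Education
  P4: Ability <- ParentIncome -> Education
  P5: Ability <- Income <- ParentIncome -> Education
  P6: Ability <- Income <- UrbanRes -> UnionMember -> Education
  P7: Ability <- Income <- UrbanRes -> Region <- UnionMember -> Education
  P8: Ability <- Income -> Education
The empty set is not sufficient: P3 (Ability <- ParentIncome -> Income -> Education) has no collider blocking it and no conditioned non-collider, so it is open.
Try {Income, ParentIncome}:
  P1: blocked at fork node ParentIncome ∈ conditioning set.
  P2: blocked at fork node ParentIncome ∈ conditioning set.
  P3: blocked at fork node ParentIncome ∈ conditioning set.
  P4: blocked at fork node ParentIncome ∈ conditioning set.
  P5: blocked at chain node Income ∈ conditioning set.
  P6: blocked at chain node Income ∈ conditioning set.
  P7: blocked at chain node Income ∈ conditioning set.
  P8: blocked at fork node Income ∈ conditioning set.
{Income, ParentIncome} contains no descendant of Ability and blocks every backdoor path.
Every element of {Income, ParentIncome} is needed (dropping Income leaves P6 open; dropping ParentIncome leaves P1 open), so no proper subset is valid.
Among all size-2 subsets of the eligible variables, only {Income, ParentIncome} blocks every backdoor path, so it is the unique smallest valid adjustment set.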